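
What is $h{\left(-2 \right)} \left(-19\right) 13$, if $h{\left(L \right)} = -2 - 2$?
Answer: $988$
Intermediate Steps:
$h{\left(L \right)} = -4$
$h{\left(-2 \right)} \left(-19\right) 13 = \left(-4\right) \left(-19\right) 13 = 76 \cdot 13 = 988$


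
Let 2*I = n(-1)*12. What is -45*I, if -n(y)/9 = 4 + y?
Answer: 7290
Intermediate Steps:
n(y) = -36 - 9*y (n(y) = -9*(4 + y) = -36 - 9*y)
I = -162 (I = ((-36 - 9*(-1))*12)/2 = ((-36 + 9)*12)/2 = (-27*12)/2 = (1/2)*(-324) = -162)
-45*I = -45*(-162) = 7290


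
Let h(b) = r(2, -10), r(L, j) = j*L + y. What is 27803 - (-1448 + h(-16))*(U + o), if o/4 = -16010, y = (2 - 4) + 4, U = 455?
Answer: -93187807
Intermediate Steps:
y = 2 (y = -2 + 4 = 2)
o = -64040 (o = 4*(-16010) = -64040)
r(L, j) = 2 + L*j (r(L, j) = j*L + 2 = L*j + 2 = 2 + L*j)
h(b) = -18 (h(b) = 2 + 2*(-10) = 2 - 20 = -18)
27803 - (-1448 + h(-16))*(U + o) = 27803 - (-1448 - 18)*(455 - 64040) = 27803 - (-1466)*(-63585) = 27803 - 1*93215610 = 27803 - 93215610 = -93187807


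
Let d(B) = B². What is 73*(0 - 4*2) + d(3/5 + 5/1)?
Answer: -13816/25 ≈ -552.64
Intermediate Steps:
73*(0 - 4*2) + d(3/5 + 5/1) = 73*(0 - 4*2) + (3/5 + 5/1)² = 73*(0 - 8) + (3*(⅕) + 5*1)² = 73*(-8) + (⅗ + 5)² = -584 + (28/5)² = -584 + 784/25 = -13816/25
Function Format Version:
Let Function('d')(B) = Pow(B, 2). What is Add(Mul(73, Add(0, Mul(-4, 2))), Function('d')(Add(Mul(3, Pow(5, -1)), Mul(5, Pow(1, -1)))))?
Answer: Rational(-13816, 25) ≈ -552.64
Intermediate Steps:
Add(Mul(73, Add(0, Mul(-4, 2))), Function('d')(Add(Mul(3, Pow(5, -1)), Mul(5, Pow(1, -1))))) = Add(Mul(73, Add(0, Mul(-4, 2))), Pow(Add(Mul(3, Pow(5, -1)), Mul(5, Pow(1, -1))), 2)) = Add(Mul(73, Add(0, -8)), Pow(Add(Mul(3, Rational(1, 5)), Mul(5, 1)), 2)) = Add(Mul(73, -8), Pow(Add(Rational(3, 5), 5), 2)) = Add(-584, Pow(Rational(28, 5), 2)) = Add(-584, Rational(784, 25)) = Rational(-13816, 25)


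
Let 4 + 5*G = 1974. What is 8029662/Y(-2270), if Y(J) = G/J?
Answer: -9113666370/197 ≈ -4.6262e+7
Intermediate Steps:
G = 394 (G = -4/5 + (1/5)*1974 = -4/5 + 1974/5 = 394)
Y(J) = 394/J
8029662/Y(-2270) = 8029662/((394/(-2270))) = 8029662/((394*(-1/2270))) = 8029662/(-197/1135) = 8029662*(-1135/197) = -9113666370/197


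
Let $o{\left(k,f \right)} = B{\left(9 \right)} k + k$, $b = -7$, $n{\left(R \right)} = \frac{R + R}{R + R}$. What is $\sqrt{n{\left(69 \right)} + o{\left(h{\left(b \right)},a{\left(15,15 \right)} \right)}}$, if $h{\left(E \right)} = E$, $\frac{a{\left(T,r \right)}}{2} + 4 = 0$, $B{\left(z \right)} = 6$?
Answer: $4 i \sqrt{3} \approx 6.9282 i$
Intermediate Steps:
$a{\left(T,r \right)} = -8$ ($a{\left(T,r \right)} = -8 + 2 \cdot 0 = -8 + 0 = -8$)
$n{\left(R \right)} = 1$ ($n{\left(R \right)} = \frac{2 R}{2 R} = 2 R \frac{1}{2 R} = 1$)
$o{\left(k,f \right)} = 7 k$ ($o{\left(k,f \right)} = 6 k + k = 7 k$)
$\sqrt{n{\left(69 \right)} + o{\left(h{\left(b \right)},a{\left(15,15 \right)} \right)}} = \sqrt{1 + 7 \left(-7\right)} = \sqrt{1 - 49} = \sqrt{-48} = 4 i \sqrt{3}$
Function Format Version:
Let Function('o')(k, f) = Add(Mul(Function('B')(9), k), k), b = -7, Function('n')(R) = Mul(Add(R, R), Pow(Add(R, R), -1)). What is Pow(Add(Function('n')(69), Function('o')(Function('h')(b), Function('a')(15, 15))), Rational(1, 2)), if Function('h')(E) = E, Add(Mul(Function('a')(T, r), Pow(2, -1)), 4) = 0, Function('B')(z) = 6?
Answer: Mul(4, I, Pow(3, Rational(1, 2))) ≈ Mul(6.9282, I)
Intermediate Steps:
Function('a')(T, r) = -8 (Function('a')(T, r) = Add(-8, Mul(2, 0)) = Add(-8, 0) = -8)
Function('n')(R) = 1 (Function('n')(R) = Mul(Mul(2, R), Pow(Mul(2, R), -1)) = Mul(Mul(2, R), Mul(Rational(1, 2), Pow(R, -1))) = 1)
Function('o')(k, f) = Mul(7, k) (Function('o')(k, f) = Add(Mul(6, k), k) = Mul(7, k))
Pow(Add(Function('n')(69), Function('o')(Function('h')(b), Function('a')(15, 15))), Rational(1, 2)) = Pow(Add(1, Mul(7, -7)), Rational(1, 2)) = Pow(Add(1, -49), Rational(1, 2)) = Pow(-48, Rational(1, 2)) = Mul(4, I, Pow(3, Rational(1, 2)))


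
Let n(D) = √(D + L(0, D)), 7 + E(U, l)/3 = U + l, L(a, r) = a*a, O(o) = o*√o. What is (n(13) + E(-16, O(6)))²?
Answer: (-69 + √13 + 18*√6)² ≈ 453.84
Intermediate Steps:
O(o) = o^(3/2)
L(a, r) = a²
E(U, l) = -21 + 3*U + 3*l (E(U, l) = -21 + 3*(U + l) = -21 + (3*U + 3*l) = -21 + 3*U + 3*l)
n(D) = √D (n(D) = √(D + 0²) = √(D + 0) = √D)
(n(13) + E(-16, O(6)))² = (√13 + (-21 + 3*(-16) + 3*6^(3/2)))² = (√13 + (-21 - 48 + 3*(6*√6)))² = (√13 + (-21 - 48 + 18*√6))² = (√13 + (-69 + 18*√6))² = (-69 + √13 + 18*√6)²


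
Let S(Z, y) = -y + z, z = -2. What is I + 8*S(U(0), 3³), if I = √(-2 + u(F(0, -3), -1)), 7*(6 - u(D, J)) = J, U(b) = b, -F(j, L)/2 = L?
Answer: -232 + √203/7 ≈ -229.96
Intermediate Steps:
F(j, L) = -2*L
u(D, J) = 6 - J/7
S(Z, y) = -2 - y (S(Z, y) = -y - 2 = -2 - y)
I = √203/7 (I = √(-2 + (6 - ⅐*(-1))) = √(-2 + (6 + ⅐)) = √(-2 + 43/7) = √(29/7) = √203/7 ≈ 2.0354)
I + 8*S(U(0), 3³) = √203/7 + 8*(-2 - 1*3³) = √203/7 + 8*(-2 - 1*27) = √203/7 + 8*(-2 - 27) = √203/7 + 8*(-29) = √203/7 - 232 = -232 + √203/7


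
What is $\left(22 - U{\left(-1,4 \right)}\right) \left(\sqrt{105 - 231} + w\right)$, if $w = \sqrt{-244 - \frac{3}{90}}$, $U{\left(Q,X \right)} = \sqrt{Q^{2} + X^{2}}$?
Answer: $\frac{i \left(22 - \sqrt{17}\right) \left(\sqrt{219630} + 90 \sqrt{14}\right)}{30} \approx 479.93 i$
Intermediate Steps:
$w = \frac{i \sqrt{219630}}{30}$ ($w = \sqrt{-244 - \frac{1}{30}} = \sqrt{- \frac{7321}{30}} = \frac{i \sqrt{219630}}{30} \approx 15.622 i$)
$\left(22 - U{\left(-1,4 \right)}\right) \left(\sqrt{105 - 231} + w\right) = \left(22 - \sqrt{\left(-1\right)^{2} + 4^{2}}\right) \left(\sqrt{105 - 231} + \frac{i \sqrt{219630}}{30}\right) = \left(22 - \sqrt{1 + 16}\right) \left(\sqrt{-126} + \frac{i \sqrt{219630}}{30}\right) = \left(22 - \sqrt{17}\right) \left(3 i \sqrt{14} + \frac{i \sqrt{219630}}{30}\right)$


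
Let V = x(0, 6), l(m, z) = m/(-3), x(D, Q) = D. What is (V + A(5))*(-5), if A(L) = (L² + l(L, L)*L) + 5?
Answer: -325/3 ≈ -108.33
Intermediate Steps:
l(m, z) = -m/3 (l(m, z) = m*(-⅓) = -m/3)
A(L) = 5 + 2*L²/3 (A(L) = (L² + (-L/3)*L) + 5 = (L² - L²/3) + 5 = 2*L²/3 + 5 = 5 + 2*L²/3)
V = 0
(V + A(5))*(-5) = (0 + (5 + (⅔)*5²))*(-5) = (0 + (5 + (⅔)*25))*(-5) = (0 + (5 + 50/3))*(-5) = (0 + 65/3)*(-5) = (65/3)*(-5) = -325/3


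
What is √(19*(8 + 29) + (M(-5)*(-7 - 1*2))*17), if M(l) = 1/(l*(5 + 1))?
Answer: √70810/10 ≈ 26.610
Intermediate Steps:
M(l) = 1/(6*l) (M(l) = 1/(l*6) = 1/(6*l))
√(19*(8 + 29) + (M(-5)*(-7 - 1*2))*17) = √(19*(8 + 29) + (((⅙)/(-5))*(-7 - 1*2))*17) = √(19*37 + (((⅙)*(-⅕))*(-7 - 2))*17) = √(703 - 1/30*(-9)*17) = √(703 + (3/10)*17) = √(703 + 51/10) = √(7081/10) = √70810/10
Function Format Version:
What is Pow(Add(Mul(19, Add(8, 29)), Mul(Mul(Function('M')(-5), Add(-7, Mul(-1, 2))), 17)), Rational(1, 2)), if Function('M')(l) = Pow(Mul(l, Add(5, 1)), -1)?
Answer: Mul(Rational(1, 10), Pow(70810, Rational(1, 2))) ≈ 26.610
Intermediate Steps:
Function('M')(l) = Mul(Rational(1, 6), Pow(l, -1)) (Function('M')(l) = Pow(Mul(l, 6), -1) = Pow(Mul(6, l), -1) = Mul(Rational(1, 6), Pow(l, -1)))
Pow(Add(Mul(19, Add(8, 29)), Mul(Mul(Function('M')(-5), Add(-7, Mul(-1, 2))), 17)), Rational(1, 2)) = Pow(Add(Mul(19, Add(8, 29)), Mul(Mul(Mul(Rational(1, 6), Pow(-5, -1)), Add(-7, Mul(-1, 2))), 17)), Rational(1, 2)) = Pow(Add(Mul(19, 37), Mul(Mul(Mul(Rational(1, 6), Rational(-1, 5)), Add(-7, -2)), 17)), Rational(1, 2)) = Pow(Add(703, Mul(Mul(Rational(-1, 30), -9), 17)), Rational(1, 2)) = Pow(Add(703, Mul(Rational(3, 10), 17)), Rational(1, 2)) = Pow(Add(703, Rational(51, 10)), Rational(1, 2)) = Pow(Rational(7081, 10), Rational(1, 2)) = Mul(Rational(1, 10), Pow(70810, Rational(1, 2)))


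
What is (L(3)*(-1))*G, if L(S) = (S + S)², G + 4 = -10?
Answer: 504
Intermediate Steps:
G = -14 (G = -4 - 10 = -14)
L(S) = 4*S² (L(S) = (2*S)² = 4*S²)
(L(3)*(-1))*G = ((4*3²)*(-1))*(-14) = ((4*9)*(-1))*(-14) = (36*(-1))*(-14) = -36*(-14) = 504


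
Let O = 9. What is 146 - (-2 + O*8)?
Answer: 76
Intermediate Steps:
146 - (-2 + O*8) = 146 - (-2 + 9*8) = 146 - (-2 + 72) = 146 - 1*70 = 146 - 70 = 76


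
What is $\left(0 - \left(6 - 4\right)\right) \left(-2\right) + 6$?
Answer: $10$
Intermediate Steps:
$\left(0 - \left(6 - 4\right)\right) \left(-2\right) + 6 = \left(0 - 2\right) \left(-2\right) + 6 = \left(-2\right) \left(-2\right) + 6 = 4 + 6 = 10$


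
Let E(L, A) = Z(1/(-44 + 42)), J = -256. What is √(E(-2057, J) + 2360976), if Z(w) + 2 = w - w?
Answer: √2360974 ≈ 1536.5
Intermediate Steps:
Z(w) = -2 (Z(w) = -2 + (w - w) = -2 + 0 = -2)
E(L, A) = -2
√(E(-2057, J) + 2360976) = √(-2 + 2360976) = √2360974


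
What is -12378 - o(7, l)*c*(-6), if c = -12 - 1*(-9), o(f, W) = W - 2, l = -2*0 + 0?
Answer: -12342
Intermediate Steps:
l = 0 (l = 0 + 0 = 0)
o(f, W) = -2 + W
c = -3 (c = -12 + 9 = -3)
-12378 - o(7, l)*c*(-6) = -12378 - (-2 + 0)*(-3)*(-6) = -12378 - (-2*(-3))*(-6) = -12378 - 6*(-6) = -12378 - 1*(-36) = -12378 + 36 = -12342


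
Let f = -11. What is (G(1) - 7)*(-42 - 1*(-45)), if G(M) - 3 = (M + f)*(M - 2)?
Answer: 18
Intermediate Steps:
G(M) = 3 + (-11 + M)*(-2 + M) (G(M) = 3 + (M - 11)*(M - 2) = 3 + (-11 + M)*(-2 + M))
(G(1) - 7)*(-42 - 1*(-45)) = ((25 + 1² - 13*1) - 7)*(-42 - 1*(-45)) = ((25 + 1 - 13) - 7)*(-42 + 45) = (13 - 7)*3 = 6*3 = 18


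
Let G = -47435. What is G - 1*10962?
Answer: -58397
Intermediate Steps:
G - 1*10962 = -47435 - 1*10962 = -47435 - 10962 = -58397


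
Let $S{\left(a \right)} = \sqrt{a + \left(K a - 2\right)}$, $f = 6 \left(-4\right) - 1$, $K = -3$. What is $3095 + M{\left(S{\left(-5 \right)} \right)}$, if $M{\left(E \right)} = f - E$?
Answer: $3070 - 2 \sqrt{2} \approx 3067.2$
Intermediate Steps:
$f = -25$ ($f = -24 - 1 = -25$)
$S{\left(a \right)} = \sqrt{-2 - 2 a}$ ($S{\left(a \right)} = \sqrt{a - \left(2 + 3 a\right)} = \sqrt{-2 - 2 a}$)
$M{\left(E \right)} = -25 - E$
$3095 + M{\left(S{\left(-5 \right)} \right)} = 3095 - \left(25 + \sqrt{-2 - -10}\right) = 3095 - \left(25 + \sqrt{-2 + 10}\right) = 3095 - \left(25 + \sqrt{8}\right) = 3095 - \left(25 + 2 \sqrt{2}\right) = 3070 - 2 \sqrt{2}$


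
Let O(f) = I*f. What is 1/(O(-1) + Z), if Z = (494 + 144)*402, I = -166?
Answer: 1/256642 ≈ 3.8965e-6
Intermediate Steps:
Z = 256476 (Z = 638*402 = 256476)
O(f) = -166*f
1/(O(-1) + Z) = 1/(-166*(-1) + 256476) = 1/(166 + 256476) = 1/256642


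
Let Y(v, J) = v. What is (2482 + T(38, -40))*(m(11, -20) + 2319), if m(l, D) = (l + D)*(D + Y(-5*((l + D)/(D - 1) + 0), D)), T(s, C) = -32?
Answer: 6169800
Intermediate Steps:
m(l, D) = (D + l)*(D - 5*(D + l)/(-1 + D)) (m(l, D) = (l + D)*(D - 5*((l + D)/(D - 1) + 0)) = (D + l)*(D - 5*((D + l)/(-1 + D) + 0)) = (D + l)*(D - 5*(D + l)/(-1 + D)))
(2482 + T(38, -40))*(m(11, -20) + 2319) = (2482 - 32)*((-20 + 11)*(-5*(-20) - 5*11 - 20*(-1 - 20))/(-1 - 20) + 2319) = 2450*(-9*(100 - 55 - 20*(-21))/(-21) + 2319) = 2450*(-1/21*(-9)*(100 - 55 + 420) + 2319) = 2450*(-1/21*(-9)*465 + 2319) = 2450*(1395/7 + 2319) = 2450*(17628/7) = 6169800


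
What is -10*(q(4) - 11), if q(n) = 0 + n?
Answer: 70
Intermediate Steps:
q(n) = n
-10*(q(4) - 11) = -10*(4 - 11) = -10*(-7) = 70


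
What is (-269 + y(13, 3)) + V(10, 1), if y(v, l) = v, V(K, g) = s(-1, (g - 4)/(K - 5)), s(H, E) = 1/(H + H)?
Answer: -513/2 ≈ -256.50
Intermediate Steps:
s(H, E) = 1/(2*H)
V(K, g) = -½ (V(K, g) = (½)/(-1) = (½)*(-1) = -½)
(-269 + y(13, 3)) + V(10, 1) = (-269 + 13) - ½ = -256 - ½ = -513/2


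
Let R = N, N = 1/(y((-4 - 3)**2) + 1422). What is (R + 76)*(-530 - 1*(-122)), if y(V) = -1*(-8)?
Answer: -22170924/715 ≈ -31008.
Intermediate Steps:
y(V) = 8
N = 1/1430 (N = 1/(8 + 1422) = 1/1430 ≈ 0.00069930)
R = 1/1430 ≈ 0.00069930
(R + 76)*(-530 - 1*(-122)) = (1/1430 + 76)*(-530 - 1*(-122)) = 108681*(-530 + 122)/1430 = (108681/1430)*(-408) = -22170924/715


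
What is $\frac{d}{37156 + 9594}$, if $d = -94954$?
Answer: $- \frac{47477}{23375} \approx -2.0311$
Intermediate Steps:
$\frac{d}{37156 + 9594} = - \frac{94954}{37156 + 9594} = - \frac{94954}{46750} = \left(-94954\right) \frac{1}{46750} = - \frac{47477}{23375}$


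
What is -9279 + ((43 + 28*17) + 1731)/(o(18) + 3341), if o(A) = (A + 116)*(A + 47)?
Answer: -12424331/1339 ≈ -9278.8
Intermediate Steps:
o(A) = (47 + A)*(116 + A) (o(A) = (116 + A)*(47 + A) = (47 + A)*(116 + A))
-9279 + ((43 + 28*17) + 1731)/(o(18) + 3341) = -9279 + ((43 + 28*17) + 1731)/((5452 + 18² + 163*18) + 3341) = -9279 + ((43 + 476) + 1731)/((5452 + 324 + 2934) + 3341) = -9279 + (519 + 1731)/(8710 + 3341) = -9279 + 2250/12051 = -9279 + 2250*(1/12051) = -9279 + 250/1339 = -12424331/1339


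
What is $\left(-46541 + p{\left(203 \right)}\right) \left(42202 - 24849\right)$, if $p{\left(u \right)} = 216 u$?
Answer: $-46731629$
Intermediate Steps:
$\left(-46541 + p{\left(203 \right)}\right) \left(42202 - 24849\right) = \left(-46541 + 216 \cdot 203\right) \left(42202 - 24849\right) = \left(-46541 + 43848\right) 17353 = \left(-2693\right) 17353 = -46731629$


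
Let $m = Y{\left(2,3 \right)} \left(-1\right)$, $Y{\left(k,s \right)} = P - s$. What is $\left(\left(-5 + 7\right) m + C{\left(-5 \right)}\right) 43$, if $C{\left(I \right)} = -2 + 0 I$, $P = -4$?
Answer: $516$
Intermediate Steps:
$Y{\left(k,s \right)} = -4 - s$
$m = 7$ ($m = \left(-4 - 3\right) \left(-1\right) = \left(-7\right) \left(-1\right) = 7$)
$C{\left(I \right)} = -2$ ($C{\left(I \right)} = -2 + 0 = -2$)
$\left(\left(-5 + 7\right) m + C{\left(-5 \right)}\right) 43 = \left(\left(-5 + 7\right) 7 - 2\right) 43 = \left(2 \cdot 7 - 2\right) 43 = \left(14 - 2\right) 43 = 12 \cdot 43 = 516$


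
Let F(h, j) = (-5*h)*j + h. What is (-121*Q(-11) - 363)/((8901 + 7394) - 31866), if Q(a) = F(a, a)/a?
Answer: 7139/15571 ≈ 0.45848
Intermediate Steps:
F(h, j) = h - 5*h*j (F(h, j) = -5*h*j + h = h - 5*h*j)
Q(a) = 1 - 5*a (Q(a) = (a*(1 - 5*a))/a = 1 - 5*a)
(-121*Q(-11) - 363)/((8901 + 7394) - 31866) = (-121*(1 - 5*(-11)) - 363)/((8901 + 7394) - 31866) = (-121*(1 + 55) - 363)/(16295 - 31866) = (-121*56 - 363)/(-15571) = (-6776 - 363)*(-1/15571) = -7139*(-1/15571) = 7139/15571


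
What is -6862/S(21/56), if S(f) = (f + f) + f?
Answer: -54896/9 ≈ -6099.6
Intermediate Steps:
S(f) = 3*f (S(f) = 2*f + f = 3*f)
-6862/S(21/56) = -6862/(3*(21/56)) = -6862/(3*(21*(1/56))) = -6862/(3*(3/8)) = -6862/9/8 = -6862*8/9 = -54896/9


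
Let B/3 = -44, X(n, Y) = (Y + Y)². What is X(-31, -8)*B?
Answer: -33792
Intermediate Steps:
X(n, Y) = 4*Y² (X(n, Y) = (2*Y)² = 4*Y²)
B = -132 (B = 3*(-44) = -132)
X(-31, -8)*B = (4*(-8)²)*(-132) = (4*64)*(-132) = 256*(-132) = -33792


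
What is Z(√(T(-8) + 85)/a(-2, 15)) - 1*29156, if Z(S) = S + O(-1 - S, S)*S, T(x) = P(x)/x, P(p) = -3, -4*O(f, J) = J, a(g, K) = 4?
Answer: -14928555/512 + √1366/16 ≈ -29155.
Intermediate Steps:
O(f, J) = -J/4
T(x) = -3/x
Z(S) = S - S²/4 (Z(S) = S + (-S/4)*S = S - S²/4)
Z(√(T(-8) + 85)/a(-2, 15)) - 1*29156 = (√(-3/(-8) + 85)/4)*(4 - √(-3/(-8) + 85)/4)/4 - 1*29156 = (√(-3*(-⅛) + 85)*(¼))*(4 - √(-3*(-⅛) + 85)/4)/4 - 29156 = (√(3/8 + 85)*(¼))*(4 - √(3/8 + 85)/4)/4 - 29156 = (√(683/8)*(¼))*(4 - √(683/8)/4)/4 - 29156 = ((√1366/4)*(¼))*(4 - √1366/4/4)/4 - 29156 = (√1366/16)*(4 - √1366/16)/4 - 29156 = √1366*(4 - √1366/16)/64 - 29156 = -29156 + √1366*(4 - √1366/16)/64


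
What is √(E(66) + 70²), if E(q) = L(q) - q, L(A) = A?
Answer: 70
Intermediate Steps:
E(q) = 0 (E(q) = q - q = 0)
√(E(66) + 70²) = √(0 + 70²) = √(0 + 4900) = √4900 = 70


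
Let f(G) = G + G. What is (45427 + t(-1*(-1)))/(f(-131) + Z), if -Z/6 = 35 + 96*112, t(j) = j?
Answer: -11357/16246 ≈ -0.69906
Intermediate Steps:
f(G) = 2*G
Z = -64722 (Z = -6*(35 + 96*112) = -6*(35 + 10752) = -6*10787 = -64722)
(45427 + t(-1*(-1)))/(f(-131) + Z) = (45427 - 1*(-1))/(2*(-131) - 64722) = (45427 + 1)/(-262 - 64722) = 45428/(-64984) = 45428*(-1/64984) = -11357/16246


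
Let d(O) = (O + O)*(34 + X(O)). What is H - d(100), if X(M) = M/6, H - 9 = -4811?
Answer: -44806/3 ≈ -14935.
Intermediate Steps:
H = -4802 (H = 9 - 4811 = -4802)
X(M) = M/6 (X(M) = M*(⅙) = M/6)
d(O) = 2*O*(34 + O/6) (d(O) = (O + O)*(34 + O/6) = (2*O)*(34 + O/6) = 2*O*(34 + O/6))
H - d(100) = -4802 - 100*(204 + 100)/3 = -4802 - 100*304/3 = -4802 - 1*30400/3 = -4802 - 30400/3 = -44806/3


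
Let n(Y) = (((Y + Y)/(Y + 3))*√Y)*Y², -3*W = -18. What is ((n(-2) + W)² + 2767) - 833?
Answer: 1458 - 192*I*√2 ≈ 1458.0 - 271.53*I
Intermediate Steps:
W = 6 (W = -⅓*(-18) = 6)
n(Y) = 2*Y^(7/2)/(3 + Y) (n(Y) = (((2*Y)/(3 + Y))*√Y)*Y² = ((2*Y/(3 + Y))*√Y)*Y² = (2*Y^(3/2)/(3 + Y))*Y² = 2*Y^(7/2)/(3 + Y))
((n(-2) + W)² + 2767) - 833 = ((2*(-2)^(7/2)/(3 - 2) + 6)² + 2767) - 833 = ((2*(-8*I*√2)/1 + 6)² + 2767) - 833 = ((2*(-8*I*√2)*1 + 6)² + 2767) - 833 = ((-16*I*√2 + 6)² + 2767) - 833 = ((6 - 16*I*√2)² + 2767) - 833 = (2767 + (6 - 16*I*√2)²) - 833 = 1934 + (6 - 16*I*√2)²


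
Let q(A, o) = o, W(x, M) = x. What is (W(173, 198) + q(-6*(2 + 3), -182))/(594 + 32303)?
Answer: -9/32897 ≈ -0.00027358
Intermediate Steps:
(W(173, 198) + q(-6*(2 + 3), -182))/(594 + 32303) = (173 - 182)/(594 + 32303) = -9/32897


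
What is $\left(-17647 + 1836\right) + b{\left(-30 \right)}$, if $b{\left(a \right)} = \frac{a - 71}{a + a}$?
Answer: $- \frac{948559}{60} \approx -15809.0$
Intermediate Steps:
$b{\left(a \right)} = \frac{-71 + a}{2 a}$
$\left(-17647 + 1836\right) + b{\left(-30 \right)} = \left(-17647 + 1836\right) + \frac{-71 - 30}{2 \left(-30\right)} = -15811 + \frac{1}{2} \left(- \frac{1}{30}\right) \left(-101\right) = -15811 + \frac{101}{60} = - \frac{948559}{60}$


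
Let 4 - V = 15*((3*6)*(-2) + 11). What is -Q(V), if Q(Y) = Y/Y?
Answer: -1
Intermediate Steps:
V = 379 (V = 4 - 15*((3*6)*(-2) + 11) = 4 - 15*(18*(-2) + 11) = 4 - 15*(-36 + 11) = 4 - 15*(-25) = 4 - 1*(-375) = 4 + 375 = 379)
Q(Y) = 1
-Q(V) = -1*1 = -1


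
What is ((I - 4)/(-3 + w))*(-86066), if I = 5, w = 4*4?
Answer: -86066/13 ≈ -6620.5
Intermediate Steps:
w = 16
((I - 4)/(-3 + w))*(-86066) = ((5 - 4)/(-3 + 16))*(-86066) = (1/13)*(-86066) = -86066/13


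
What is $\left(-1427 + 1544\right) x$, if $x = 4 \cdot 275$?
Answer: $128700$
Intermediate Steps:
$x = 1100$
$\left(-1427 + 1544\right) x = \left(-1427 + 1544\right) 1100 = 117 \cdot 1100 = 128700$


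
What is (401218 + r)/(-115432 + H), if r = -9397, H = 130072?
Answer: 130607/4880 ≈ 26.764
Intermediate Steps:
(401218 + r)/(-115432 + H) = (401218 - 9397)/(-115432 + 130072) = 391821/14640 = 391821*(1/14640) = 130607/4880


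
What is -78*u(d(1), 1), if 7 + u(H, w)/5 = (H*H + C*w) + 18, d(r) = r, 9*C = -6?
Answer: -4420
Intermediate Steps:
C = -⅔ (C = (⅑)*(-6) = -⅔ ≈ -0.66667)
u(H, w) = 55 + 5*H² - 10*w/3 (u(H, w) = -35 + 5*((H*H - 2*w/3) + 18) = -35 + 5*((H² - 2*w/3) + 18) = -35 + 5*(18 + H² - 2*w/3) = -35 + (90 + 5*H² - 10*w/3) = 55 + 5*H² - 10*w/3)
-78*u(d(1), 1) = -78*(55 + 5*1² - 10/3*1) = -78*(55 + 5*1 - 10/3) = -78*(55 + 5 - 10/3) = -78*170/3 = -4420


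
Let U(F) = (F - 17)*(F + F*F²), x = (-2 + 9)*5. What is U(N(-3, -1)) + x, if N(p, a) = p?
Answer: 635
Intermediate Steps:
x = 35 (x = 7*5 = 35)
U(F) = (-17 + F)*(F + F³)
U(N(-3, -1)) + x = -3*(-17 - 3 + (-3)³ - 17*(-3)²) + 35 = -3*(-17 - 3 - 27 - 17*9) + 35 = -3*(-17 - 3 - 27 - 153) + 35 = -3*(-200) + 35 = 600 + 35 = 635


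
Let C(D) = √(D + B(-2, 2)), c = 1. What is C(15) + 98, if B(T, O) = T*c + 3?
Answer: 102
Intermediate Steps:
B(T, O) = 3 + T (B(T, O) = T*1 + 3 = T + 3 = 3 + T)
C(D) = √(1 + D) (C(D) = √(D + (3 - 2)) = √(D + 1) = √(1 + D))
C(15) + 98 = √(1 + 15) + 98 = √16 + 98 = 4 + 98 = 102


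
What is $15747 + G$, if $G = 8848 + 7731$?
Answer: $32326$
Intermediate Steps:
$G = 16579$
$15747 + G = 15747 + 16579 = 32326$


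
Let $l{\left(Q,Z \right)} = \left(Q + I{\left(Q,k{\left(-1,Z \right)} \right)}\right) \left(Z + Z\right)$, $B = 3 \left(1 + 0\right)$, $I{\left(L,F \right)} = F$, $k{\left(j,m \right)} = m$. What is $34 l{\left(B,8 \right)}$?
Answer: $5984$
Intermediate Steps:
$B = 3$ ($B = 3 \cdot 1 = 3$)
$l{\left(Q,Z \right)} = 2 Z \left(Q + Z\right)$ ($l{\left(Q,Z \right)} = \left(Q + Z\right) \left(Z + Z\right) = \left(Q + Z\right) 2 Z = 2 Z \left(Q + Z\right)$)
$34 l{\left(B,8 \right)} = 34 \cdot 2 \cdot 8 \left(3 + 8\right) = 34 \cdot 2 \cdot 8 \cdot 11 = 34 \cdot 176 = 5984$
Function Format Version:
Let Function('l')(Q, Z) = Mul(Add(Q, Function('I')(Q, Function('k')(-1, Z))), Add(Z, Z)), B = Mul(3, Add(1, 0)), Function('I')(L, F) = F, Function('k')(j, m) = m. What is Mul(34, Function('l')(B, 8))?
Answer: 5984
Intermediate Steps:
B = 3 (B = Mul(3, 1) = 3)
Function('l')(Q, Z) = Mul(2, Z, Add(Q, Z)) (Function('l')(Q, Z) = Mul(Add(Q, Z), Add(Z, Z)) = Mul(Add(Q, Z), Mul(2, Z)) = Mul(2, Z, Add(Q, Z)))
Mul(34, Function('l')(B, 8)) = Mul(34, Mul(2, 8, Add(3, 8))) = Mul(34, Mul(2, 8, 11)) = Mul(34, 176) = 5984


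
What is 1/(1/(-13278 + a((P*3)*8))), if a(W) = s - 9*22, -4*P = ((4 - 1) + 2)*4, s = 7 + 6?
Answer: -13463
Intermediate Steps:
s = 13
P = -5 (P = -((4 - 1) + 2)*4/4 = -(3 + 2)*4/4 = -5*4/4 = -¼*20 = -5)
a(W) = -185 (a(W) = 13 - 9*22 = 13 - 198 = -185)
1/(1/(-13278 + a((P*3)*8))) = 1/(1/(-13278 - 185)) = 1/(1/(-13463)) = 1/(-1/13463) = -13463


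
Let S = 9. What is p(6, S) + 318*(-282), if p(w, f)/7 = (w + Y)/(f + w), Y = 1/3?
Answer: -4035287/45 ≈ -89673.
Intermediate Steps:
Y = ⅓ ≈ 0.33333
p(w, f) = 7*(⅓ + w)/(f + w) (p(w, f) = 7*((w + ⅓)/(f + w)) = 7*((⅓ + w)/(f + w)) = 7*(⅓ + w)/(f + w))
p(6, S) + 318*(-282) = (7/3 + 7*6)/(9 + 6) + 318*(-282) = (7/3 + 42)/15 - 89676 = (1/15)*(133/3) - 89676 = 133/45 - 89676 = -4035287/45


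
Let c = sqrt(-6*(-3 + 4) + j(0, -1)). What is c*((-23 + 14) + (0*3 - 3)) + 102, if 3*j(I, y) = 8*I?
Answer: 102 - 12*I*sqrt(6) ≈ 102.0 - 29.394*I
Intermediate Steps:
j(I, y) = 8*I/3 (j(I, y) = (8*I)/3 = 8*I/3)
c = I*sqrt(6) (c = sqrt(-6*(-3 + 4) + (8/3)*0) = sqrt(-6*1 + 0) = sqrt(-6 + 0) = sqrt(-6) = I*sqrt(6) ≈ 2.4495*I)
c*((-23 + 14) + (0*3 - 3)) + 102 = (I*sqrt(6))*((-23 + 14) + (0*3 - 3)) + 102 = (I*sqrt(6))*(-9 + (0 - 3)) + 102 = (I*sqrt(6))*(-9 - 3) + 102 = (I*sqrt(6))*(-12) + 102 = -12*I*sqrt(6) + 102 = 102 - 12*I*sqrt(6)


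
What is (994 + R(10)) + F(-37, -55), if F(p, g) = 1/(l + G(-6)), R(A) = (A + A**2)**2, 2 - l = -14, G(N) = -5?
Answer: 144035/11 ≈ 13094.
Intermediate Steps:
l = 16 (l = 2 - 1*(-14) = 2 + 14 = 16)
F(p, g) = 1/11 (F(p, g) = 1/(16 - 5) = 1/11)
(994 + R(10)) + F(-37, -55) = (994 + 10**2*(1 + 10)**2) + 1/11 = (994 + 100*11**2) + 1/11 = (994 + 100*121) + 1/11 = (994 + 12100) + 1/11 = 13094 + 1/11 = 144035/11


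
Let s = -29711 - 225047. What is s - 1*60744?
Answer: -315502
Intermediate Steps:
s = -254758
s - 1*60744 = -254758 - 1*60744 = -254758 - 60744 = -315502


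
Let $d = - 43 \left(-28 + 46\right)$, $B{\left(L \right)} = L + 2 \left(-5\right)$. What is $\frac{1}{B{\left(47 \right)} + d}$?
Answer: $- \frac{1}{737} \approx -0.0013569$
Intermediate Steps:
$B{\left(L \right)} = -10 + L$ ($B{\left(L \right)} = L - 10 = -10 + L$)
$d = -774$ ($d = \left(-43\right) 18 = -774$)
$\frac{1}{B{\left(47 \right)} + d} = \frac{1}{\left(-10 + 47\right) - 774} = \frac{1}{37 - 774} = \frac{1}{-737} = - \frac{1}{737}$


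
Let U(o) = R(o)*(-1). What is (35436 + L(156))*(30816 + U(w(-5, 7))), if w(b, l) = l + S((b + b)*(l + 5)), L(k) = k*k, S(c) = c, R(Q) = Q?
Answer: 1848688188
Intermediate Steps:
L(k) = k²
w(b, l) = l + 2*b*(5 + l) (w(b, l) = l + (b + b)*(l + 5) = l + (2*b)*(5 + l) = l + 2*b*(5 + l))
U(o) = -o (U(o) = o*(-1) = -o)
(35436 + L(156))*(30816 + U(w(-5, 7))) = (35436 + 156²)*(30816 - (7 + 2*(-5)*(5 + 7))) = (35436 + 24336)*(30816 - (7 + 2*(-5)*12)) = 59772*(30816 - (7 - 120)) = 59772*(30816 - 1*(-113)) = 59772*(30816 + 113) = 59772*30929 = 1848688188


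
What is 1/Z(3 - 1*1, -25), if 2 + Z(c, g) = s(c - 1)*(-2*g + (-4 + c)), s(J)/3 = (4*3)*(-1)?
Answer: -1/1730 ≈ -0.00057803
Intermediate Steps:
s(J) = -36 (s(J) = 3*((4*3)*(-1)) = 3*(12*(-1)) = 3*(-12) = -36)
Z(c, g) = 142 - 36*c + 72*g (Z(c, g) = -2 - 36*(-2*g + (-4 + c)) = -2 - 36*(-4 + c - 2*g) = -2 + (144 - 36*c + 72*g) = 142 - 36*c + 72*g)
1/Z(3 - 1*1, -25) = 1/(142 - 36*(3 - 1*1) + 72*(-25)) = 1/(142 - 36*(3 - 1) - 1800) = 1/(142 - 36*2 - 1800) = 1/(142 - 72 - 1800) = 1/(-1730) = -1/1730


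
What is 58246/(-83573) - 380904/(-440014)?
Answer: 3102117274/18386645011 ≈ 0.16872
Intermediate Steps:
58246/(-83573) - 380904/(-440014) = 58246*(-1/83573) - 380904*(-1/440014) = -58246/83573 + 190452/220007 = 3102117274/18386645011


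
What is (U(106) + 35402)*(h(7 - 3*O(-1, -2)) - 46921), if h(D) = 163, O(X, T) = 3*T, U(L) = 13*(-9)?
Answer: -1649856030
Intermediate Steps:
U(L) = -117
(U(106) + 35402)*(h(7 - 3*O(-1, -2)) - 46921) = (-117 + 35402)*(163 - 46921) = 35285*(-46758) = -1649856030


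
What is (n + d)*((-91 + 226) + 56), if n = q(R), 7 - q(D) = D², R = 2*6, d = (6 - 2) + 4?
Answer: -24639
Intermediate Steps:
d = 8 (d = 4 + 4 = 8)
R = 12
q(D) = 7 - D²
n = -137 (n = 7 - 1*12² = 7 - 1*144 = 7 - 144 = -137)
(n + d)*((-91 + 226) + 56) = (-137 + 8)*((-91 + 226) + 56) = -129*(135 + 56) = -129*191 = -24639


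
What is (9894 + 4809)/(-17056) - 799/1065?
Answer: -2252803/1397280 ≈ -1.6123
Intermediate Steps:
(9894 + 4809)/(-17056) - 799/1065 = 14703*(-1/17056) - 799*1/1065 = -1131/1312 - 799/1065 = -2252803/1397280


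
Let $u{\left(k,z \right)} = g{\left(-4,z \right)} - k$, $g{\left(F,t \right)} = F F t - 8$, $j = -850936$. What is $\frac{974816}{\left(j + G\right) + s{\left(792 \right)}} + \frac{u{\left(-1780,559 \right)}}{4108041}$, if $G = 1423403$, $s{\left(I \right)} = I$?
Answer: $\frac{1336909046300}{784990491873} \approx 1.7031$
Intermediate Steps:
$g{\left(F,t \right)} = -8 + t F^{2}$ ($g{\left(F,t \right)} = F^{2} t - 8 = t F^{2} - 8 = -8 + t F^{2}$)
$u{\left(k,z \right)} = -8 - k + 16 z$ ($u{\left(k,z \right)} = \left(-8 + z \left(-4\right)^{2}\right) - k = \left(-8 + z 16\right) - k = \left(-8 + 16 z\right) - k = -8 - k + 16 z$)
$\frac{974816}{\left(j + G\right) + s{\left(792 \right)}} + \frac{u{\left(-1780,559 \right)}}{4108041} = \frac{974816}{\left(-850936 + 1423403\right) + 792} + \frac{-8 - -1780 + 16 \cdot 559}{4108041} = \frac{974816}{572467 + 792} + \left(-8 + 1780 + 8944\right) \frac{1}{4108041} = \frac{974816}{573259} + 10716 \cdot \frac{1}{4108041} = 974816 \cdot \frac{1}{573259} + \frac{3572}{1369347} = \frac{974816}{573259} + \frac{3572}{1369347} = \frac{1336909046300}{784990491873}$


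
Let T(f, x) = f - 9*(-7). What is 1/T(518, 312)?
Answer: 1/581 ≈ 0.0017212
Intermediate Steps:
T(f, x) = 63 + f (T(f, x) = f + 63 = 63 + f)
1/T(518, 312) = 1/(63 + 518) = 1/581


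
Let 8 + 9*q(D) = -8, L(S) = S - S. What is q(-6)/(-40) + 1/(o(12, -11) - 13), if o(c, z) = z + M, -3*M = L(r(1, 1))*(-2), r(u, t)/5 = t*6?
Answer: 1/360 ≈ 0.0027778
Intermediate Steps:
r(u, t) = 30*t (r(u, t) = 5*(t*6) = 5*(6*t) = 30*t)
L(S) = 0
q(D) = -16/9 (q(D) = -8/9 + (⅑)*(-8) = -8/9 - 8/9 = -16/9)
M = 0 (M = -0*(-2) = -⅓*0 = 0)
o(c, z) = z (o(c, z) = z + 0 = z)
q(-6)/(-40) + 1/(o(12, -11) - 13) = -16/9/(-40) + 1/(-11 - 13) = -1/40*(-16/9) + 1/(-24) = 2/45 - 1/24 = 1/360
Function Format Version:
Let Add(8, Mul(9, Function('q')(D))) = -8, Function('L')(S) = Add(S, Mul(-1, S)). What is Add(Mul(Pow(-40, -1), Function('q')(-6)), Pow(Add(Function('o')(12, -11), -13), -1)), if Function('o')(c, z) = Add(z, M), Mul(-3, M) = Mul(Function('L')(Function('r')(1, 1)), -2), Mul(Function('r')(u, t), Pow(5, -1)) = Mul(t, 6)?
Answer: Rational(1, 360) ≈ 0.0027778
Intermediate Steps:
Function('r')(u, t) = Mul(30, t) (Function('r')(u, t) = Mul(5, Mul(t, 6)) = Mul(5, Mul(6, t)) = Mul(30, t))
Function('L')(S) = 0
Function('q')(D) = Rational(-16, 9) (Function('q')(D) = Add(Rational(-8, 9), Mul(Rational(1, 9), -8)) = Add(Rational(-8, 9), Rational(-8, 9)) = Rational(-16, 9))
M = 0 (M = Mul(Rational(-1, 3), Mul(0, -2)) = Mul(Rational(-1, 3), 0) = 0)
Function('o')(c, z) = z (Function('o')(c, z) = Add(z, 0) = z)
Add(Mul(Pow(-40, -1), Function('q')(-6)), Pow(Add(Function('o')(12, -11), -13), -1)) = Add(Mul(Pow(-40, -1), Rational(-16, 9)), Pow(Add(-11, -13), -1)) = Add(Mul(Rational(-1, 40), Rational(-16, 9)), Pow(-24, -1)) = Add(Rational(2, 45), Rational(-1, 24)) = Rational(1, 360)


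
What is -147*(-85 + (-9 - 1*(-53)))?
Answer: 6027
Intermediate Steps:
-147*(-85 + (-9 - 1*(-53))) = -147*(-85 + (-9 + 53)) = -147*(-85 + 44) = -147*(-41) = 6027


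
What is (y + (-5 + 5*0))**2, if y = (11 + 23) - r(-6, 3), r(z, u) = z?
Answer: 1225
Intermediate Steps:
y = 40 (y = (11 + 23) - 1*(-6) = 34 + 6 = 40)
(y + (-5 + 5*0))**2 = (40 + (-5 + 5*0))**2 = (40 + (-5 + 0))**2 = (40 - 5)**2 = 35**2 = 1225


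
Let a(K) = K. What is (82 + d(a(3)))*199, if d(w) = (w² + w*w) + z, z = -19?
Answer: 16119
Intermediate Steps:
d(w) = -19 + 2*w² (d(w) = (w² + w*w) - 19 = (w² + w²) - 19 = 2*w² - 19 = -19 + 2*w²)
(82 + d(a(3)))*199 = (82 + (-19 + 2*3²))*199 = (82 + (-19 + 2*9))*199 = (82 + (-19 + 18))*199 = (82 - 1)*199 = 81*199 = 16119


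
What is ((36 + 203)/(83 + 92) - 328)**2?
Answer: 3267379921/30625 ≈ 1.0669e+5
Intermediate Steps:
((36 + 203)/(83 + 92) - 328)**2 = (239/175 - 328)**2 = (-57161/175)**2 = 3267379921/30625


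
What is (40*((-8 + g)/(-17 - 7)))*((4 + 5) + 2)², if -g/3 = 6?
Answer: 15730/3 ≈ 5243.3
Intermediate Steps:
g = -18 (g = -3*6 = -18)
(40*((-8 + g)/(-17 - 7)))*((4 + 5) + 2)² = (40*((-8 - 18)/(-17 - 7)))*((4 + 5) + 2)² = (40*(-26/(-24)))*(9 + 2)² = (40*(-26*(-1/24)))*11² = (40*(13/12))*121 = (130/3)*121 = 15730/3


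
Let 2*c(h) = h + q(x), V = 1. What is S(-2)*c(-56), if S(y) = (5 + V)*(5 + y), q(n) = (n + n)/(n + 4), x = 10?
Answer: -3438/7 ≈ -491.14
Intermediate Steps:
q(n) = 2*n/(4 + n) (q(n) = (2*n)/(4 + n) = 2*n/(4 + n))
S(y) = 30 + 6*y (S(y) = (5 + 1)*(5 + y) = 6*(5 + y) = 30 + 6*y)
c(h) = 5/7 + h/2 (c(h) = (h + 2*10/(4 + 10))/2 = (h + 2*10/14)/2 = (h + 2*10*(1/14))/2 = (h + 10/7)/2 = (10/7 + h)/2 = 5/7 + h/2)
S(-2)*c(-56) = (30 + 6*(-2))*(5/7 + (1/2)*(-56)) = (30 - 12)*(5/7 - 28) = 18*(-191/7) = -3438/7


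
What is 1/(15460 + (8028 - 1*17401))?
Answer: 1/6087 ≈ 0.00016428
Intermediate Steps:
1/(15460 + (8028 - 1*17401)) = 1/(15460 + (8028 - 17401)) = 1/(15460 - 9373) = 1/6087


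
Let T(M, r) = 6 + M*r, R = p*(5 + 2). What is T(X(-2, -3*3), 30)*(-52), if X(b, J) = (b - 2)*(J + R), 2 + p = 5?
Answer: 74568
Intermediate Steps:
p = 3 (p = -2 + 5 = 3)
R = 21 (R = 3*(5 + 2) = 3*7 = 21)
X(b, J) = (-2 + b)*(21 + J) (X(b, J) = (b - 2)*(J + 21) = (-2 + b)*(21 + J))
T(X(-2, -3*3), 30)*(-52) = (6 + (-42 - (-6)*3 + 21*(-2) - 3*3*(-2))*30)*(-52) = (6 + (-42 - 2*(-9) - 42 - 9*(-2))*30)*(-52) = (6 + (-42 + 18 - 42 + 18)*30)*(-52) = (6 - 48*30)*(-52) = (6 - 1440)*(-52) = -1434*(-52) = 74568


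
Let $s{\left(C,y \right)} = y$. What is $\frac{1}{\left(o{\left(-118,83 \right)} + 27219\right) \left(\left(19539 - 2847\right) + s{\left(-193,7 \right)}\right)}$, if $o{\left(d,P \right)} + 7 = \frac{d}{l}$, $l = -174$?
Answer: $\frac{87}{39534932597} \approx 2.2006 \cdot 10^{-9}$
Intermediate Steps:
$o{\left(d,P \right)} = -7 - \frac{d}{174}$ ($o{\left(d,P \right)} = -7 + \frac{d}{-174} = -7 + d \left(- \frac{1}{174}\right) = -7 - \frac{d}{174}$)
$\frac{1}{\left(o{\left(-118,83 \right)} + 27219\right) \left(\left(19539 - 2847\right) + s{\left(-193,7 \right)}\right)} = \frac{1}{\left(\left(-7 - - \frac{59}{87}\right) + 27219\right) \left(\left(19539 - 2847\right) + 7\right)} = \frac{1}{\left(\left(-7 + \frac{59}{87}\right) + 27219\right) \left(16692 + 7\right)} = \frac{1}{\left(- \frac{550}{87} + 27219\right) 16699} = \frac{1}{\frac{2367503}{87} \cdot 16699} = \frac{1}{\frac{39534932597}{87}} = \frac{87}{39534932597}$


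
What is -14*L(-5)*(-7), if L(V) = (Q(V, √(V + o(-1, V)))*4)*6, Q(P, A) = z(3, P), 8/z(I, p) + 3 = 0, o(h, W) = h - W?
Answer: -6272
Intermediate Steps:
z(I, p) = -8/3 (z(I, p) = 8/(-3 + 0) = 8/(-3) = 8*(-⅓) = -8/3)
Q(P, A) = -8/3
L(V) = -64 (L(V) = -8/3*4*6 = -32/3*6 = -64)
-14*L(-5)*(-7) = -14*(-64)*(-7) = 896*(-7) = -6272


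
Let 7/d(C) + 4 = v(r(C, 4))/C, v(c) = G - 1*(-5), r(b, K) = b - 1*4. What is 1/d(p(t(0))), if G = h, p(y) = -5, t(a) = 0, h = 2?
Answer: -27/35 ≈ -0.77143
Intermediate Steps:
r(b, K) = -4 + b (r(b, K) = b - 4 = -4 + b)
G = 2
v(c) = 7 (v(c) = 2 - 1*(-5) = 2 + 5 = 7)
d(C) = 7/(-4 + 7/C)
1/d(p(t(0))) = 1/(-7*(-5)/(-7 + 4*(-5))) = 1/(-7*(-5)/(-7 - 20)) = 1/(-7*(-5)/(-27)) = 1/(-7*(-5)*(-1/27)) = 1/(-35/27) = -27/35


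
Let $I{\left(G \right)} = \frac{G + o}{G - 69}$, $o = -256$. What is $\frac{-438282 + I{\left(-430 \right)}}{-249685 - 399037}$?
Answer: $\frac{109351016}{161856139} \approx 0.67561$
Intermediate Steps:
$I{\left(G \right)} = \frac{-256 + G}{-69 + G}$ ($I{\left(G \right)} = \frac{G - 256}{G - 69} = \frac{-256 + G}{-69 + G}$)
$\frac{-438282 + I{\left(-430 \right)}}{-249685 - 399037} = \frac{-438282 + \frac{-256 - 430}{-69 - 430}}{-249685 - 399037} = \frac{-438282 + \frac{1}{-499} \left(-686\right)}{-648722} = \left(-438282 - - \frac{686}{499}\right) \left(- \frac{1}{648722}\right) = \left(-438282 + \frac{686}{499}\right) \left(- \frac{1}{648722}\right) = \left(- \frac{218702032}{499}\right) \left(- \frac{1}{648722}\right) = \frac{109351016}{161856139}$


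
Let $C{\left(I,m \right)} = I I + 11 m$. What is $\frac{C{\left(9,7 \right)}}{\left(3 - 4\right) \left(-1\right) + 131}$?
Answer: $\frac{79}{66} \approx 1.197$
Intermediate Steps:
$C{\left(I,m \right)} = I^{2} + 11 m$
$\frac{C{\left(9,7 \right)}}{\left(3 - 4\right) \left(-1\right) + 131} = \frac{9^{2} + 11 \cdot 7}{\left(3 - 4\right) \left(-1\right) + 131} = \frac{81 + 77}{\left(-1\right) \left(-1\right) + 131} = \frac{1}{1 + 131} \cdot 158 = \frac{1}{132} \cdot 158 = \frac{79}{66}$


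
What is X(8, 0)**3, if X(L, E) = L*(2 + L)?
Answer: 512000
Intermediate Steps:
X(8, 0)**3 = (8*(2 + 8))**3 = (8*10)**3 = 80**3 = 512000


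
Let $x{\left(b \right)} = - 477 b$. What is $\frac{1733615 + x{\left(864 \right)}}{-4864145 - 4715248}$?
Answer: $- \frac{1321487}{9579393} \approx -0.13795$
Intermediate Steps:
$\frac{1733615 + x{\left(864 \right)}}{-4864145 - 4715248} = \frac{1733615 - 412128}{-4864145 - 4715248} = \frac{1733615 - 412128}{-9579393} = 1321487 \left(- \frac{1}{9579393}\right) = - \frac{1321487}{9579393}$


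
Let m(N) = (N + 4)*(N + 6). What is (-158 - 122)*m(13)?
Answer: -90440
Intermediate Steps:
m(N) = (4 + N)*(6 + N)
(-158 - 122)*m(13) = (-158 - 122)*(24 + 13² + 10*13) = -280*(24 + 169 + 130) = -280*323 = -90440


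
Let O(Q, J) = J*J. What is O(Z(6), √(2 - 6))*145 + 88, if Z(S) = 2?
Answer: -492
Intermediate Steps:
O(Q, J) = J²
O(Z(6), √(2 - 6))*145 + 88 = (√(2 - 6))²*145 + 88 = (√(-4))²*145 + 88 = (2*I)²*145 + 88 = -4*145 + 88 = -580 + 88 = -492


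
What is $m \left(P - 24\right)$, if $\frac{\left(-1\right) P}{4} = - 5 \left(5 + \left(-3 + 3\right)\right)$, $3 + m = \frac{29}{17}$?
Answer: $- \frac{1672}{17} \approx -98.353$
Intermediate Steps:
$m = - \frac{22}{17}$ ($m = -3 + \frac{29}{17} = - \frac{22}{17} \approx -1.2941$)
$P = 100$ ($P = - 4 \left(- 5 \left(5 + \left(-3 + 3\right)\right)\right) = - 4 \left(- 5 \left(5 + 0\right)\right) = - 4 \left(\left(-5\right) 5\right) = \left(-4\right) \left(-25\right) = 100$)
$m \left(P - 24\right) = - \frac{22 \left(100 - 24\right)}{17} = \left(- \frac{22}{17}\right) 76 = - \frac{1672}{17}$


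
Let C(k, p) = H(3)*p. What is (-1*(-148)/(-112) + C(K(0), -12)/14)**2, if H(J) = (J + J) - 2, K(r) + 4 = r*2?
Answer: 361/16 ≈ 22.563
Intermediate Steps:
K(r) = -4 + 2*r (K(r) = -4 + r*2 = -4 + 2*r)
H(J) = -2 + 2*J (H(J) = 2*J - 2 = -2 + 2*J)
C(k, p) = 4*p (C(k, p) = (-2 + 2*3)*p = (-2 + 6)*p = 4*p)
(-1*(-148)/(-112) + C(K(0), -12)/14)**2 = (-1*(-148)/(-112) + (4*(-12))/14)**2 = (148*(-1/112) - 48*1/14)**2 = (-37/28 - 24/7)**2 = (-19/4)**2 = 361/16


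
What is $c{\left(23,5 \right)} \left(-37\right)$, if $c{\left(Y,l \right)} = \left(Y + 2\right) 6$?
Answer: $-5550$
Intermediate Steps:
$c{\left(Y,l \right)} = 12 + 6 Y$ ($c{\left(Y,l \right)} = \left(2 + Y\right) 6 = 12 + 6 Y$)
$c{\left(23,5 \right)} \left(-37\right) = \left(12 + 6 \cdot 23\right) \left(-37\right) = \left(12 + 138\right) \left(-37\right) = 150 \left(-37\right) = -5550$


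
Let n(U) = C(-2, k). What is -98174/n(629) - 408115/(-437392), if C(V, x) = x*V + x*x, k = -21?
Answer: -42743402663/211260336 ≈ -202.33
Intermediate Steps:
C(V, x) = x² + V*x (C(V, x) = V*x + x² = x² + V*x)
n(U) = 483 (n(U) = -21*(-2 - 21) = -21*(-23) = 483)
-98174/n(629) - 408115/(-437392) = -98174/483 - 408115/(-437392) = -98174*1/483 - 408115*(-1/437392) = -98174/483 + 408115/437392 = -42743402663/211260336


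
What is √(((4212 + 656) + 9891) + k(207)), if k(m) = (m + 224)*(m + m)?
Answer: √193193 ≈ 439.54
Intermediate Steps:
k(m) = 2*m*(224 + m) (k(m) = (224 + m)*(2*m) = 2*m*(224 + m))
√(((4212 + 656) + 9891) + k(207)) = √(((4212 + 656) + 9891) + 2*207*(224 + 207)) = √((4868 + 9891) + 2*207*431) = √(14759 + 178434) = √193193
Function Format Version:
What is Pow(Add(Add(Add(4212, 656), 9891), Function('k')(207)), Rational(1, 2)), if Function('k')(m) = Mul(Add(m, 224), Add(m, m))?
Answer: Pow(193193, Rational(1, 2)) ≈ 439.54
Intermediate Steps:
Function('k')(m) = Mul(2, m, Add(224, m)) (Function('k')(m) = Mul(Add(224, m), Mul(2, m)) = Mul(2, m, Add(224, m)))
Pow(Add(Add(Add(4212, 656), 9891), Function('k')(207)), Rational(1, 2)) = Pow(Add(Add(Add(4212, 656), 9891), Mul(2, 207, Add(224, 207))), Rational(1, 2)) = Pow(Add(Add(4868, 9891), Mul(2, 207, 431)), Rational(1, 2)) = Pow(Add(14759, 178434), Rational(1, 2)) = Pow(193193, Rational(1, 2))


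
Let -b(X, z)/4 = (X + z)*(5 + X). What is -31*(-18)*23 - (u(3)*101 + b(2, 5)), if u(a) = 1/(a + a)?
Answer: 78079/6 ≈ 13013.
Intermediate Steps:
b(X, z) = -4*(5 + X)*(X + z) (b(X, z) = -4*(X + z)*(5 + X) = -4*(5 + X)*(X + z))
u(a) = 1/(2*a)
-31*(-18)*23 - (u(3)*101 + b(2, 5)) = -31*(-18)*23 - (((½)/3)*101 + (-20*2 - 20*5 - 4*2² - 4*2*5)) = 558*23 - (((½)*(⅓))*101 + (-40 - 100 - 4*4 - 40)) = 12834 - ((⅙)*101 + (-40 - 100 - 16 - 40)) = 12834 - (101/6 - 196) = 12834 - 1*(-1075/6) = 12834 + 1075/6 = 78079/6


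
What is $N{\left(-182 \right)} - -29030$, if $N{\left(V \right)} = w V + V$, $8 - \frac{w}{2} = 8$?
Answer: $28848$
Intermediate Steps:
$w = 0$ ($w = 16 - 16 = 0$)
$N{\left(V \right)} = V$ ($N{\left(V \right)} = 0 V + V = 0 + V = V$)
$N{\left(-182 \right)} - -29030 = -182 - -29030 = -182 + 29030 = 28848$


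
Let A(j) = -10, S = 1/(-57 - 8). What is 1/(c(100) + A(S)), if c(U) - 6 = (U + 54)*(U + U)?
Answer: 1/30796 ≈ 3.2472e-5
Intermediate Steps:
c(U) = 6 + 2*U*(54 + U) (c(U) = 6 + (U + 54)*(U + U) = 6 + (54 + U)*(2*U) = 6 + 2*U*(54 + U))
S = -1/65 (S = 1/(-65) = -1/65 ≈ -0.015385)
1/(c(100) + A(S)) = 1/((6 + 2*100² + 108*100) - 10) = 1/((6 + 2*10000 + 10800) - 10) = 1/((6 + 20000 + 10800) - 10) = 1/(30806 - 10) = 1/30796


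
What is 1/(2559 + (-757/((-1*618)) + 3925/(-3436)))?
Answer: 1061724/2717039417 ≈ 0.00039077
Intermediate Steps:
1/(2559 + (-757/((-1*618)) + 3925/(-3436))) = 1/(2559 + (-757/(-618) + 3925*(-1/3436))) = 1/(2559 + (-757*(-1/618) - 3925/3436)) = 1/(2559 + (757/618 - 3925/3436)) = 1/(2559 + 87701/1061724) = 1/(2717039417/1061724) = 1061724/2717039417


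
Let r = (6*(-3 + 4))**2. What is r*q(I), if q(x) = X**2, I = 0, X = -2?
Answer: 144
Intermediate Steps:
r = 36 (r = (6*1)**2 = 6**2 = 36)
q(x) = 4 (q(x) = (-2)**2 = 4)
r*q(I) = 36*4 = 144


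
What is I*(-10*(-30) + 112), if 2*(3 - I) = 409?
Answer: -83018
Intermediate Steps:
I = -403/2 (I = 3 - 1/2*409 = 3 - 409/2 = -403/2 ≈ -201.50)
I*(-10*(-30) + 112) = -403*(-10*(-30) + 112)/2 = -403*(300 + 112)/2 = -403/2*412 = -83018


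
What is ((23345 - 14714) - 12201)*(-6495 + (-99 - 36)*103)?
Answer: 72828000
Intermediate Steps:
((23345 - 14714) - 12201)*(-6495 + (-99 - 36)*103) = (8631 - 12201)*(-6495 - 135*103) = -3570*(-6495 - 13905) = -3570*(-20400) = 72828000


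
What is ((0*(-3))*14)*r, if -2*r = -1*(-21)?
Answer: 0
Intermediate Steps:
r = -21/2 (r = -(-1)*(-21)/2 = -1/2*21 = -21/2 ≈ -10.500)
((0*(-3))*14)*r = ((0*(-3))*14)*(-21/2) = (0*14)*(-21/2) = 0*(-21/2) = 0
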